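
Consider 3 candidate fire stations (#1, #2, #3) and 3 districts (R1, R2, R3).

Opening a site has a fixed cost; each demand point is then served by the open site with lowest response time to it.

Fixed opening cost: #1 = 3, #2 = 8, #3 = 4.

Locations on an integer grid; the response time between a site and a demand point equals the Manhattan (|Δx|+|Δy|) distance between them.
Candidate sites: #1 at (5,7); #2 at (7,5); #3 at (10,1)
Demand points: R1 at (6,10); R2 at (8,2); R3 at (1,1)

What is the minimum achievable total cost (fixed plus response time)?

23

Open {#1, #3}: assign each demand point to its cheapest open site.
  R1→#1 4, R2→#3 3, R3→#3 9
  response time 16, fixed 7 → total 23.
Compare {#1}: response time 22 + fixed 3 = 25.
Compare {#2}: response time 20 + fixed 8 = 28.
Compare {#3}: response time 25 + fixed 4 = 29.
All other subsets cost ≥ 25. Minimum total cost: 23.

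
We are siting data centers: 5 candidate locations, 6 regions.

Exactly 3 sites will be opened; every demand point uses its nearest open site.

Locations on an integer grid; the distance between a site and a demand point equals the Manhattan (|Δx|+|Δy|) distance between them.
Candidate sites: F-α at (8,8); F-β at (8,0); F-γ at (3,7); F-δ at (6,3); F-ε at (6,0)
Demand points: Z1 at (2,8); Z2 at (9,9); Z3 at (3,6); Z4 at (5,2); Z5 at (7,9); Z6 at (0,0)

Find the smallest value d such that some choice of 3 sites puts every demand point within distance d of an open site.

Open {F-α, F-γ, F-ε}.
  Farthest demand point is Z6 at distance 6 (to F-ε); all others are ≤ 6.
With {F-α, F-δ, F-ε} the worst case is 6.
With {F-α, F-β, F-ε} the worst case is 7.
No size-3 selection achieves below 6.

6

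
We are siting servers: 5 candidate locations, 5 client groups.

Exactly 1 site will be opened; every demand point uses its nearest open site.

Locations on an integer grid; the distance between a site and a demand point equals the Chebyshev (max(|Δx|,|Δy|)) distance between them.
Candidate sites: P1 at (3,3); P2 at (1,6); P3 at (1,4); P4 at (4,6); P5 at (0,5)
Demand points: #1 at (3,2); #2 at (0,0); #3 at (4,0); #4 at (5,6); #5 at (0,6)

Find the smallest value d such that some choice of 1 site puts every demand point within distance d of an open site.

Open {P1}.
  Farthest demand point is #2 at distance 3 (to P1); all others are ≤ 3.
With {P3} the worst case is 4.
With {P5} the worst case is 5.
No size-1 selection achieves below 3.

3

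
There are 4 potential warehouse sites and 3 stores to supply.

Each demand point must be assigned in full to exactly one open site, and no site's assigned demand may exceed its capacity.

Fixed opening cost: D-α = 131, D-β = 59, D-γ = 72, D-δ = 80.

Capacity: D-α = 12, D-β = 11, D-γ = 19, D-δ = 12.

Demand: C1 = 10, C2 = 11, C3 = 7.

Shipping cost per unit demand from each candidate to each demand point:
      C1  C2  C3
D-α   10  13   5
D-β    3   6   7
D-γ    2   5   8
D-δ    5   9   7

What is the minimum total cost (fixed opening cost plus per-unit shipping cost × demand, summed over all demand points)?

272

Open {D-β, D-γ}; cheapest assignment that respects the capacities:
  D-β (cap 11, load 10): C1 — cost 10×3 = 30
  D-γ (cap 19, load 18): C2, C3 — cost 11×5 + 7×8 = 111
  Shipping 141, fixed 131 → total 272.
  Any other capacity-feasible assignment to {D-β, D-γ} ships for at least 141.
Compare {D-γ, D-δ}: its best feasible assignment gives total 313.
Compare {D-β, D-γ, D-δ}: its best feasible assignment gives total 345.
Every other set of open sites that can feasibly serve all demand totals ≥ 313 even under its best assignment. Minimum: 272.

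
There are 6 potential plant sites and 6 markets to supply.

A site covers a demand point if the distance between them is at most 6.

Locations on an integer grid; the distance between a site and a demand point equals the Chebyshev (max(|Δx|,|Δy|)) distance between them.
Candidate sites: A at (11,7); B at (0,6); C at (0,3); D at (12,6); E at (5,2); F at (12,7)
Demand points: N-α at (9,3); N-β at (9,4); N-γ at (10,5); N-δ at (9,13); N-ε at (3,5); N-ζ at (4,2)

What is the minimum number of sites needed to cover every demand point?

2

Coverage sets (demand points within 6 of each site):
  A: {N-α, N-β, N-γ, N-δ}
  B: {N-ε, N-ζ}
  C: {N-ε, N-ζ}
  D: {N-α, N-β, N-γ}
  E: {N-α, N-β, N-γ, N-ε, N-ζ}
  F: {N-α, N-β, N-γ, N-δ}
No single site covers all 6 demand points.
But {A, B} covers everything, so the minimum is 2.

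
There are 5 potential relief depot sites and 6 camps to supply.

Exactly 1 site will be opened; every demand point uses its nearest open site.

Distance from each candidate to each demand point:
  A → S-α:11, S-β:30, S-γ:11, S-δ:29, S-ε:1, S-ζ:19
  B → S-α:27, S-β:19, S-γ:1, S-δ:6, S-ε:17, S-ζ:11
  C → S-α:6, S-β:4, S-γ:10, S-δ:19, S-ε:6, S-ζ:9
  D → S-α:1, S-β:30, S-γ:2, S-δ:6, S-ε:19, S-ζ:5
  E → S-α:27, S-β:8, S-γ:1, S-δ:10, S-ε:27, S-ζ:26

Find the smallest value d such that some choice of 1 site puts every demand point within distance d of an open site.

19

Open {C}.
  Farthest demand point is S-δ at distance 19 (to C); all others are ≤ 19.
With {B} the worst case is 27.
With {E} the worst case is 27.
No size-1 selection achieves below 19.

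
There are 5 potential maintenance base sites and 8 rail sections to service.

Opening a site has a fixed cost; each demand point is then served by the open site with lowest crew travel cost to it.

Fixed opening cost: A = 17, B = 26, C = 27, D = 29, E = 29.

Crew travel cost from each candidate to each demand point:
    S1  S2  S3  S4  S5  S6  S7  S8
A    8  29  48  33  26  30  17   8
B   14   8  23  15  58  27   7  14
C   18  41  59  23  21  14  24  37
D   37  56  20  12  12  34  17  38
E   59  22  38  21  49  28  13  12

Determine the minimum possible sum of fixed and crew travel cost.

165

Open {A, B}: assign each demand point to its cheapest open site.
  S1→A 8, S2→B 8, S3→B 23, S4→B 15, S5→A 26, S6→B 27, S7→B 7, S8→A 8
  crew travel cost 122, fixed 43 → total 165.
Compare {B, C}: crew travel cost 116 + fixed 53 = 169.
Compare {B, D}: crew travel cost 114 + fixed 55 = 169.
Compare {A, B, C}: crew travel cost 104 + fixed 70 = 174.
All other subsets cost ≥ 169. Minimum total cost: 165.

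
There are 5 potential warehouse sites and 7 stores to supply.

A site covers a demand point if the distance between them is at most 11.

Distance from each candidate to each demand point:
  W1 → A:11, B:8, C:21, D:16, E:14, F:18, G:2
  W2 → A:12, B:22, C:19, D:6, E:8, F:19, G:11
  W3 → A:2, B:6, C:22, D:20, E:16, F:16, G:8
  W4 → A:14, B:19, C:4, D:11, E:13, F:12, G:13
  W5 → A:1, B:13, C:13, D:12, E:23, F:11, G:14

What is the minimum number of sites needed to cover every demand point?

Coverage sets (demand points within 11 of each site):
  W1: {A, B, G}
  W2: {D, E, G}
  W3: {A, B, G}
  W4: {C, D}
  W5: {A, F}
No 3 sites suffice: every size-3 union leaves at least one demand point uncovered.
But {W1, W2, W4, W5} covers everything, so the minimum is 4.

4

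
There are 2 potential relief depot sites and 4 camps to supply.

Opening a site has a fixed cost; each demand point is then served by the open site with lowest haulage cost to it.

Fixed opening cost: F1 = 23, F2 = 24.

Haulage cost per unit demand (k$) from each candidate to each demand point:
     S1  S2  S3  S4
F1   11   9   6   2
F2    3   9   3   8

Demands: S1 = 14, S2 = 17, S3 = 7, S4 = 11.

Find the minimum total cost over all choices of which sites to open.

285

Open {F1, F2}: assign each demand point to its cheapest open site.
  S1→F2 14×3=42, S2→F1 17×9=153, S3→F2 7×3=21, S4→F1 11×2=22
  haulage cost 238, fixed 47 → total 285.
Compare {F2}: haulage cost 304 + fixed 24 = 328.
Compare {F1}: haulage cost 371 + fixed 23 = 394.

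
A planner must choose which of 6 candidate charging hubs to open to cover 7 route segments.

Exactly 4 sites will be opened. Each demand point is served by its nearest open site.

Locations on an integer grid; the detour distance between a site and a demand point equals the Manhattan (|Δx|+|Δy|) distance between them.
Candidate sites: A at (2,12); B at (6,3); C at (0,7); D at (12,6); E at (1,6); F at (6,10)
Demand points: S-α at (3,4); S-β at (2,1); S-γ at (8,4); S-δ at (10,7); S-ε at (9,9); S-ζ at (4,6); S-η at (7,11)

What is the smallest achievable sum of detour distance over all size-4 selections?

Open {B, D, E, F}.
  S-α→B 4, S-β→B 6, S-γ→B 3, S-δ→D 3, S-ε→F 4, S-ζ→E 3, S-η→F 2  ⇒ total 25.
Compare {A, B, D, F}: total 27.
Compare {B, C, D, F}: total 27.
No size-4 selection does better; minimum is 25.

25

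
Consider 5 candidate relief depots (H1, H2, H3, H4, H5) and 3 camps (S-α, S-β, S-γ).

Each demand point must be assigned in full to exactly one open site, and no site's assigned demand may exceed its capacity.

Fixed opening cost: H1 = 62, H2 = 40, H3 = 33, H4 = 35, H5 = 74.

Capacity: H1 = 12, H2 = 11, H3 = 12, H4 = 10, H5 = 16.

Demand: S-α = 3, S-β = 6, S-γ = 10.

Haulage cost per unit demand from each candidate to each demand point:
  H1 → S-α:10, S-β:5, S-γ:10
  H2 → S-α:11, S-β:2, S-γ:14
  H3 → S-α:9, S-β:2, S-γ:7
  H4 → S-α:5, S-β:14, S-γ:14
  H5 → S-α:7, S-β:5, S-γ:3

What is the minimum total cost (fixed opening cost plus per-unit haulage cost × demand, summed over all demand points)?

170

Open {H3, H5}; cheapest assignment that respects the capacities:
  H3 (cap 12, load 6): S-β — cost 6×2 = 12
  H5 (cap 16, load 13): S-α, S-γ — cost 3×7 + 10×3 = 51
  Shipping 63, fixed 107 → total 170.
  Any other capacity-feasible assignment to {H3, H5} ships for at least 63.
Compare {H2, H5}: its best feasible assignment gives total 177.
Compare {H4, H5}: its best feasible assignment gives total 184.
Every other set of open sites that can feasibly serve all demand totals ≥ 177 even under its best assignment. Minimum: 170.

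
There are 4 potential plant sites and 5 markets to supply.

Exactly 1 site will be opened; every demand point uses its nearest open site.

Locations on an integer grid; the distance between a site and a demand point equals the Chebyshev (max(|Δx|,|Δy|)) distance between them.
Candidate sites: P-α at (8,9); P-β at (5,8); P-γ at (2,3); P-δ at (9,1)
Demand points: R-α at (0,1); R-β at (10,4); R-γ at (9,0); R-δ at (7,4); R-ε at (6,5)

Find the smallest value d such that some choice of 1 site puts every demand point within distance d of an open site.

8

Open {P-β}.
  Farthest demand point is R-γ at distance 8 (to P-β); all others are ≤ 8.
With {P-γ} the worst case is 8.
With {P-α} the worst case is 9.
No size-1 selection achieves below 8.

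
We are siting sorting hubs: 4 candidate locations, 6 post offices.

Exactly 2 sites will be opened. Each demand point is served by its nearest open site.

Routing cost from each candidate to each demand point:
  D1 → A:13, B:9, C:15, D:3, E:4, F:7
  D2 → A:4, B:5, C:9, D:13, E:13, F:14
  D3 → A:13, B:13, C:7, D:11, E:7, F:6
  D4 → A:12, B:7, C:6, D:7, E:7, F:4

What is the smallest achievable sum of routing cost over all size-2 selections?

32

Open {D1, D2}.
  A→D2 4, B→D2 5, C→D2 9, D→D1 3, E→D1 4, F→D1 7  ⇒ total 32.
Compare {D2, D4}: total 33.
Compare {D1, D4}: total 36.
No size-2 selection does better; minimum is 32.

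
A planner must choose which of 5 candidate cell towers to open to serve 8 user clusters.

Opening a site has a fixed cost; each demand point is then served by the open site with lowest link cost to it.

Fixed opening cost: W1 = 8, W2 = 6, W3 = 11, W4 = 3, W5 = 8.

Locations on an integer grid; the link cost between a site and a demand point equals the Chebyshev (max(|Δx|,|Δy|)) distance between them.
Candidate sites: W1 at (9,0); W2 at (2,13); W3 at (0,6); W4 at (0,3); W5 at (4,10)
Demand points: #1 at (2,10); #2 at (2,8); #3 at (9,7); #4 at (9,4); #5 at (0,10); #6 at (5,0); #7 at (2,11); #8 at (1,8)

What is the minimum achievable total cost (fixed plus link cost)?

40

Open {W4, W5}: assign each demand point to its cheapest open site.
  #1→W5 2, #2→W5 2, #3→W5 5, #4→W5 6, #5→W5 4, #6→W4 5, #7→W5 2, #8→W5 3
  link cost 29, fixed 11 → total 40.
Compare {W5}: link cost 34 + fixed 8 = 42.
Compare {W1, W5}: link cost 26 + fixed 16 = 42.
Compare {W1, W4, W5}: link cost 26 + fixed 19 = 45.
All other subsets cost ≥ 42. Minimum total cost: 40.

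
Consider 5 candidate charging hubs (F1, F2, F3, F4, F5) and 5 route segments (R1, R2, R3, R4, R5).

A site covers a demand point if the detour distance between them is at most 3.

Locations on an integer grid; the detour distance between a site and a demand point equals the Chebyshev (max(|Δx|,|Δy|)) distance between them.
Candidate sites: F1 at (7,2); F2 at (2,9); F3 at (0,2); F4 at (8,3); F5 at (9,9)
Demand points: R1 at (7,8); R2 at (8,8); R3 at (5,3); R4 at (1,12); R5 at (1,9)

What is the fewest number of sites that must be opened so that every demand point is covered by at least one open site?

Coverage sets (demand points within 3 of each site):
  F1: {R3}
  F2: {R4, R5}
  F3: {}
  F4: {R3}
  F5: {R1, R2}
No 2 sites suffice: every size-2 union leaves at least one demand point uncovered.
But {F1, F2, F5} covers everything, so the minimum is 3.

3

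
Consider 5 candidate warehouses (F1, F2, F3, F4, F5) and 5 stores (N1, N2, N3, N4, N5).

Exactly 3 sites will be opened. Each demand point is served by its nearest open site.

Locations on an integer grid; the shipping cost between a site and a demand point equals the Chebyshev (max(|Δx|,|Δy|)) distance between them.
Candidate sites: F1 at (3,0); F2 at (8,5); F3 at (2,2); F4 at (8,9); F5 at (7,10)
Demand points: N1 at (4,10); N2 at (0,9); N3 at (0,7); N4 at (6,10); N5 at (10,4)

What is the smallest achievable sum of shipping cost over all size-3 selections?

Open {F2, F3, F5}.
  N1→F5 3, N2→F3 7, N3→F3 5, N4→F5 1, N5→F2 2  ⇒ total 18.
Compare {F1, F2, F5}: total 20.
Compare {F2, F3, F4}: total 20.
No size-3 selection does better; minimum is 18.

18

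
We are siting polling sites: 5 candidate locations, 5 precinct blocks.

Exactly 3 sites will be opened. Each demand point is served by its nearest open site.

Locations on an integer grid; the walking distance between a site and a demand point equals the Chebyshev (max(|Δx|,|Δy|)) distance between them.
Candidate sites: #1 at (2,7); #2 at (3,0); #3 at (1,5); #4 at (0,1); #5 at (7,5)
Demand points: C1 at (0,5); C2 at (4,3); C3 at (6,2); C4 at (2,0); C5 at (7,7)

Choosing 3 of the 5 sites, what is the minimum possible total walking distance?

Open {#2, #3, #5}.
  C1→#3 1, C2→#2 3, C3→#2 3, C4→#2 1, C5→#5 2  ⇒ total 10.
Compare {#1, #2, #5}: total 11.
Compare {#3, #4, #5}: total 11.
No size-3 selection does better; minimum is 10.

10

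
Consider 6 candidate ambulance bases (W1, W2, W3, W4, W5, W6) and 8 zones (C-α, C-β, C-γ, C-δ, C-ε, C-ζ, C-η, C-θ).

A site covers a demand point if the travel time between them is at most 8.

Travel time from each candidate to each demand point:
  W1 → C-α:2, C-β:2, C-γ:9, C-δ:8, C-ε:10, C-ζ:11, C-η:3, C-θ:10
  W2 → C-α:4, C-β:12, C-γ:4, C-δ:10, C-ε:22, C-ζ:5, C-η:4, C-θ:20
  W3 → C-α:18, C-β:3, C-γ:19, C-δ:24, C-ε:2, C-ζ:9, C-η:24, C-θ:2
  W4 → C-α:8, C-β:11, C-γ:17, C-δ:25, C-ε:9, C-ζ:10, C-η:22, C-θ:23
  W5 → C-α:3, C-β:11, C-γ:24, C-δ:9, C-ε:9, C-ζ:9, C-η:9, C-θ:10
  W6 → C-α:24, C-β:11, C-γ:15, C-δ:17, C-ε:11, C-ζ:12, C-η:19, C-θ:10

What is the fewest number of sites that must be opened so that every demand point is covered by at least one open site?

3

Coverage sets (demand points within 8 of each site):
  W1: {C-α, C-β, C-δ, C-η}
  W2: {C-α, C-γ, C-ζ, C-η}
  W3: {C-β, C-ε, C-θ}
  W4: {C-α}
  W5: {C-α}
  W6: {}
No 2 sites suffice: every size-2 union leaves at least one demand point uncovered.
But {W1, W2, W3} covers everything, so the minimum is 3.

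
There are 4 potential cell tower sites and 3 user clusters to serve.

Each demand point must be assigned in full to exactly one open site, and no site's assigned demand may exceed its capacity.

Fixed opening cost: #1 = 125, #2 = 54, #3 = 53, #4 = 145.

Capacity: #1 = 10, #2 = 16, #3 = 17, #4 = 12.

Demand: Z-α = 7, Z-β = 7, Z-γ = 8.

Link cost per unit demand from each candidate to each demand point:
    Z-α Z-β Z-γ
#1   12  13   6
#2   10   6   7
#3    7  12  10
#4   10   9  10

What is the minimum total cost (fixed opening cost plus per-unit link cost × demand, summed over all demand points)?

254

Open {#2, #3}; cheapest assignment that respects the capacities:
  #2 (cap 16, load 15): Z-β, Z-γ — cost 7×6 + 8×7 = 98
  #3 (cap 17, load 7): Z-α — cost 7×7 = 49
  Shipping 147, fixed 107 → total 254.
  Any other capacity-feasible assignment to {#2, #3} ships for at least 147.
Compare {#1, #2}: its best feasible assignment gives total 339.
Compare {#1, #3}: its best feasible assignment gives total 359.
Every other set of open sites that can feasibly serve all demand totals ≥ 339 even under its best assignment. Minimum: 254.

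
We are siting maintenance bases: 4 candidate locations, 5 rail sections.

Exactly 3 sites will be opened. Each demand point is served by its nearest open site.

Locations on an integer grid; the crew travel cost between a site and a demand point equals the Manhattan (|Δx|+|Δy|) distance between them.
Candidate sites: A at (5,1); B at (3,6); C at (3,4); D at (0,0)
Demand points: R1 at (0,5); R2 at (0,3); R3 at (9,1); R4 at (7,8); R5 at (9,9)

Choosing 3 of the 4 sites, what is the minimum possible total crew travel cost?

26

Open {A, B, D}.
  R1→B 4, R2→D 3, R3→A 4, R4→B 6, R5→B 9  ⇒ total 26.
Compare {A, B, C}: total 27.
Compare {A, C, D}: total 30.
No size-3 selection does better; minimum is 26.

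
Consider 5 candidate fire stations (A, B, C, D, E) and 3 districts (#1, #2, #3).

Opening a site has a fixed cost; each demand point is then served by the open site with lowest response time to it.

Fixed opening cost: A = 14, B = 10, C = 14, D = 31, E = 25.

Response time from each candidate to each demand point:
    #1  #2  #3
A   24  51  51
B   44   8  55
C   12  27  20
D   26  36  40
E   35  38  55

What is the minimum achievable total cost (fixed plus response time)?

64

Open {B, C}: assign each demand point to its cheapest open site.
  #1→C 12, #2→B 8, #3→C 20
  response time 40, fixed 24 → total 64.
Compare {C}: response time 59 + fixed 14 = 73.
Compare {A, B, C}: response time 40 + fixed 38 = 78.
Compare {A, C}: response time 59 + fixed 28 = 87.
All other subsets cost ≥ 73. Minimum total cost: 64.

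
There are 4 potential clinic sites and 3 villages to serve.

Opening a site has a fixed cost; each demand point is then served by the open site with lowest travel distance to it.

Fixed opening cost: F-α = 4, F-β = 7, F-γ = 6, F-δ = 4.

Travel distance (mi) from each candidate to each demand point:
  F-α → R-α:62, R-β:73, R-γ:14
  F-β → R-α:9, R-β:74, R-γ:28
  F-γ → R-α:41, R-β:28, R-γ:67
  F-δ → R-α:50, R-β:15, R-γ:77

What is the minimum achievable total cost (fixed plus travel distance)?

53

Open {F-α, F-β, F-δ}: assign each demand point to its cheapest open site.
  R-α→F-β 9, R-β→F-δ 15, R-γ→F-α 14
  travel distance 38, fixed 15 → total 53.
Compare {F-α, F-β, F-γ, F-δ}: travel distance 38 + fixed 21 = 59.
Compare {F-β, F-δ}: travel distance 52 + fixed 11 = 63.
Compare {F-α, F-β, F-γ}: travel distance 51 + fixed 17 = 68.
All other subsets cost ≥ 59. Minimum total cost: 53.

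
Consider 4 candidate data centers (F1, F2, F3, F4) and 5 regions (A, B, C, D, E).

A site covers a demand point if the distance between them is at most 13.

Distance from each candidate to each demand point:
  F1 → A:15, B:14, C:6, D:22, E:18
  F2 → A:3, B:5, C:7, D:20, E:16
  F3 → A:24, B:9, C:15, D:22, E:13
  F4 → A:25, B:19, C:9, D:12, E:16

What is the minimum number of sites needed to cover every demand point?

Coverage sets (demand points within 13 of each site):
  F1: {C}
  F2: {A, B, C}
  F3: {B, E}
  F4: {C, D}
No 2 sites suffice: every size-2 union leaves at least one demand point uncovered.
But {F2, F3, F4} covers everything, so the minimum is 3.

3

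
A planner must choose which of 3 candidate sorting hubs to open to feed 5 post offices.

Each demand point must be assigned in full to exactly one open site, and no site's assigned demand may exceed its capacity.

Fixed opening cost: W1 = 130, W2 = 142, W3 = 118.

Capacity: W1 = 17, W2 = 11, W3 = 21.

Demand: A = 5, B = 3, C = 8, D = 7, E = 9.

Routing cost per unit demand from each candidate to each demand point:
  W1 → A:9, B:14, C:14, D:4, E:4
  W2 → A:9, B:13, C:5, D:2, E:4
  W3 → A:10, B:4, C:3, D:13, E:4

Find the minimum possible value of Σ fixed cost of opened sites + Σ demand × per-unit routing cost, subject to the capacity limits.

Open {W1, W3}; cheapest assignment that respects the capacities:
  W1 (cap 17, load 12): A, D — cost 5×9 + 7×4 = 73
  W3 (cap 21, load 20): B, C, E — cost 3×4 + 8×3 + 9×4 = 72
  Shipping 145, fixed 248 → total 393.
  Any other capacity-feasible assignment to {W1, W3} ships for at least 145.
Compare {W2, W3}: its best feasible assignment gives total 516.
Compare {W1, W2, W3}: its best feasible assignment gives total 521.
Every other set of open sites that can feasibly serve all demand totals ≥ 516 even under its best assignment. Minimum: 393.

393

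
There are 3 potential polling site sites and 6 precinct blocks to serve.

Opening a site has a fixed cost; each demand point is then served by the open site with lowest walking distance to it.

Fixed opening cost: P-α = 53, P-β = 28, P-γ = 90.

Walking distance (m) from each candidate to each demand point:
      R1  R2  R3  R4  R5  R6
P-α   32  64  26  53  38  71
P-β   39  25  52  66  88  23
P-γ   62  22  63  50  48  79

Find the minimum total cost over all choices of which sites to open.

Open {P-α, P-β}: assign each demand point to its cheapest open site.
  R1→P-α 32, R2→P-β 25, R3→P-α 26, R4→P-α 53, R5→P-α 38, R6→P-β 23
  walking distance 197, fixed 81 → total 278.
Compare {P-β}: walking distance 293 + fixed 28 = 321.
Compare {P-α}: walking distance 284 + fixed 53 = 337.
Compare {P-β, P-γ}: walking distance 234 + fixed 118 = 352.
All other subsets cost ≥ 321. Minimum total cost: 278.

278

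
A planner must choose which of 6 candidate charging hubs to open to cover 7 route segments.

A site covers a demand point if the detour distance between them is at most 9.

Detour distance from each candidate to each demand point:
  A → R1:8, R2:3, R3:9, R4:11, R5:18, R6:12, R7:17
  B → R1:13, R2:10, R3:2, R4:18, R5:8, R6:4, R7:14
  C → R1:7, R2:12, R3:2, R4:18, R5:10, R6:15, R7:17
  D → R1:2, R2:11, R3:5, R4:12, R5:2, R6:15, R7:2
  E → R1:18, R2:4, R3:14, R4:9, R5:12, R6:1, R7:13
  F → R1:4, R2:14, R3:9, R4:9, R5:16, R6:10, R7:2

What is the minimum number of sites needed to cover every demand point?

2

Coverage sets (demand points within 9 of each site):
  A: {R1, R2, R3}
  B: {R3, R5, R6}
  C: {R1, R3}
  D: {R1, R3, R5, R7}
  E: {R2, R4, R6}
  F: {R1, R3, R4, R7}
No single site covers all 7 demand points.
But {D, E} covers everything, so the minimum is 2.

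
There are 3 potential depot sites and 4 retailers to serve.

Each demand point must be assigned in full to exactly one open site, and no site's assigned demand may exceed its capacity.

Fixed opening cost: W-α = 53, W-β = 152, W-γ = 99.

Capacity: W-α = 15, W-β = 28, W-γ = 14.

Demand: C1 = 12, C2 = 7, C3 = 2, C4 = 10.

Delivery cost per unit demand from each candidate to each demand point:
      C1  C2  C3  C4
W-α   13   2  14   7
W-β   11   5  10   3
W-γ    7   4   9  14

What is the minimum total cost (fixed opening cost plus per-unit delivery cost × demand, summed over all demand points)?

Open {W-α, W-β}; cheapest assignment that respects the capacities:
  W-α (cap 15, load 7): C2 — cost 7×2 = 14
  W-β (cap 28, load 24): C1, C3, C4 — cost 12×11 + 2×10 + 10×3 = 182
  Shipping 196, fixed 205 → total 401.
  Any other capacity-feasible assignment to {W-α, W-β} ships for at least 196.
Compare {W-β, W-γ}: its best feasible assignment gives total 418.
Compare {W-α, W-β, W-γ}: its best feasible assignment gives total 450.
Every other set of open sites that can feasibly serve all demand totals ≥ 418 even under its best assignment. Minimum: 401.

401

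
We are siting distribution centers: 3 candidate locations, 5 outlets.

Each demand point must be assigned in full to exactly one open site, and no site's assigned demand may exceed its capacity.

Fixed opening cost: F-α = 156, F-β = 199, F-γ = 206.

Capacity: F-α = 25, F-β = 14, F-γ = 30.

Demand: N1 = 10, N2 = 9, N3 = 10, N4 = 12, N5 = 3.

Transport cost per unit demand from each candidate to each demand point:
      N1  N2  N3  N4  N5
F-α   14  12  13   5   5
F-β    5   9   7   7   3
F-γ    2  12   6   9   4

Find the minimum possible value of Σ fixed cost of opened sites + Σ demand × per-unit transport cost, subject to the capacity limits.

Open {F-α, F-γ}; cheapest assignment that respects the capacities:
  F-α (cap 25, load 21): N2, N4 — cost 9×12 + 12×5 = 168
  F-γ (cap 30, load 23): N1, N3, N5 — cost 10×2 + 10×6 + 3×4 = 92
  Shipping 260, fixed 362 → total 622.
  Any other capacity-feasible assignment to {F-α, F-γ} ships for at least 260.
Compare {F-α, F-β, F-γ}: its best feasible assignment gives total 791.
Every other set of open sites that can feasibly serve all demand totals ≥ 791 even under its best assignment. Minimum: 622.

622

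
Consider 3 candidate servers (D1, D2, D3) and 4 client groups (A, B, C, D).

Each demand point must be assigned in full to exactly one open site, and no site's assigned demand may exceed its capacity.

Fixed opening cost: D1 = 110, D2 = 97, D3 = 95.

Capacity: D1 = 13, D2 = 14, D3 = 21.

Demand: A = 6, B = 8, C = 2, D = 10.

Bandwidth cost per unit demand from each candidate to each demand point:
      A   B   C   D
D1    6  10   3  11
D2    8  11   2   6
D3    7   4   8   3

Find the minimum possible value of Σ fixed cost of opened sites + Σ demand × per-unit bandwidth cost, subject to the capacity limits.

306

Open {D2, D3}; cheapest assignment that respects the capacities:
  D2 (cap 14, load 8): A, C — cost 6×8 + 2×2 = 52
  D3 (cap 21, load 18): B, D — cost 8×4 + 10×3 = 62
  Shipping 114, fixed 192 → total 306.
  Any other capacity-feasible assignment to {D2, D3} ships for at least 114.
Compare {D1, D3}: its best feasible assignment gives total 309.
Compare {D1, D2, D3}: its best feasible assignment gives total 404.
Every other set of open sites that can feasibly serve all demand totals ≥ 309 even under its best assignment. Minimum: 306.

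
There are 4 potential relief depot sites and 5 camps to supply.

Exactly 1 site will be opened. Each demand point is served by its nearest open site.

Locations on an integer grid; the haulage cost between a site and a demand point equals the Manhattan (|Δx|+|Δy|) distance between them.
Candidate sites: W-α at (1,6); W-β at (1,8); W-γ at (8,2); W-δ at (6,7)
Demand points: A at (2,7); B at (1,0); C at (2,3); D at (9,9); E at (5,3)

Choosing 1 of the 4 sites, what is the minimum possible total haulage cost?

30

Open {W-α}.
  A→W-α 2, B→W-α 6, C→W-α 4, D→W-α 11, E→W-α 7  ⇒ total 30.
Compare {W-β}: total 34.
Compare {W-δ}: total 34.
No size-1 selection does better; minimum is 30.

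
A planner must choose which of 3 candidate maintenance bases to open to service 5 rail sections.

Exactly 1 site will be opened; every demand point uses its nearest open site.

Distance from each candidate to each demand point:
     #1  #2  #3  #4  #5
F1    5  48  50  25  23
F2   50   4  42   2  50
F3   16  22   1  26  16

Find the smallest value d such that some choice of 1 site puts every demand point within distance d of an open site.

Open {F3}.
  Farthest demand point is #4 at distance 26 (to F3); all others are ≤ 26.
With {F1} the worst case is 50.
With {F2} the worst case is 50.
No size-1 selection achieves below 26.

26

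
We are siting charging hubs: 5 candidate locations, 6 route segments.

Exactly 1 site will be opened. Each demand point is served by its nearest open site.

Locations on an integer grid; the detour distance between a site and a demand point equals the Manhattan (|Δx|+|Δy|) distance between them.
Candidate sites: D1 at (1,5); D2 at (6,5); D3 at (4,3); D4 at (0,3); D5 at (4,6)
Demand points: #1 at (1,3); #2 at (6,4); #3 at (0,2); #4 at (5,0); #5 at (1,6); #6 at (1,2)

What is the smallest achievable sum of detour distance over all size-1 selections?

23

Open {D4}.
  #1→D4 1, #2→D4 7, #3→D4 1, #4→D4 8, #5→D4 4, #6→D4 2  ⇒ total 23.
Compare {D1}: total 25.
Compare {D3}: total 25.
No size-1 selection does better; minimum is 23.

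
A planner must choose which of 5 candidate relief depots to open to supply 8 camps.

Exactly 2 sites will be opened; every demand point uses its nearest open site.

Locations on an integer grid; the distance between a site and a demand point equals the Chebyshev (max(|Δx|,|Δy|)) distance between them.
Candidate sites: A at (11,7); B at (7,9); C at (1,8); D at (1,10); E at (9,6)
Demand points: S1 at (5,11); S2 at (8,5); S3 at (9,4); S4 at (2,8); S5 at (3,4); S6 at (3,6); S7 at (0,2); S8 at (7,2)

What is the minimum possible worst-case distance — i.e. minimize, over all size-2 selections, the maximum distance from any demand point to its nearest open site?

6

Open {A, C}.
  Farthest demand point is S7 at distance 6 (to C); all others are ≤ 6.
With {B, C} the worst case is 6.
With {C, E} the worst case is 6.
No size-2 selection achieves below 6.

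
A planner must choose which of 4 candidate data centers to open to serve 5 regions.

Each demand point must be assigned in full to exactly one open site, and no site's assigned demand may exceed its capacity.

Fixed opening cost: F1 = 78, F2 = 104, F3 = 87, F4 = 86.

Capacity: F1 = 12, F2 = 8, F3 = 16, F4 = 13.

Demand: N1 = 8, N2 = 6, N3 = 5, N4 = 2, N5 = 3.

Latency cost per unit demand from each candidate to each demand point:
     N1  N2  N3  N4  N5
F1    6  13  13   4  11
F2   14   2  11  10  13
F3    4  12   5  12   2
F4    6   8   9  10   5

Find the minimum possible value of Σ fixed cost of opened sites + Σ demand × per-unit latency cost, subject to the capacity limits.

Open {F2, F3}; cheapest assignment that respects the capacities:
  F2 (cap 8, load 8): N2, N4 — cost 6×2 + 2×10 = 32
  F3 (cap 16, load 16): N1, N3, N5 — cost 8×4 + 5×5 + 3×2 = 63
  Shipping 95, fixed 191 → total 286.
  Any other capacity-feasible assignment to {F2, F3} ships for at least 95.
Compare {F3, F4}: its best feasible assignment gives total 304.
Compare {F1, F3}: its best feasible assignment gives total 314.
Every other set of open sites that can feasibly serve all demand totals ≥ 304 even under its best assignment. Minimum: 286.

286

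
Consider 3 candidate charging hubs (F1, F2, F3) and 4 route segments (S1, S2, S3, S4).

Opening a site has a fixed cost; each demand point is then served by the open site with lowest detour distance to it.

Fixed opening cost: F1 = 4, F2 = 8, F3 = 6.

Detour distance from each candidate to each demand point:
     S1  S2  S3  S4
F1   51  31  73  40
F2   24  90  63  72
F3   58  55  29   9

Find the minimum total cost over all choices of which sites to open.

111

Open {F1, F2, F3}: assign each demand point to its cheapest open site.
  S1→F2 24, S2→F1 31, S3→F3 29, S4→F3 9
  detour distance 93, fixed 18 → total 111.
Compare {F1, F3}: detour distance 120 + fixed 10 = 130.
Compare {F2, F3}: detour distance 117 + fixed 14 = 131.
Compare {F3}: detour distance 151 + fixed 6 = 157.
All other subsets cost ≥ 130. Minimum total cost: 111.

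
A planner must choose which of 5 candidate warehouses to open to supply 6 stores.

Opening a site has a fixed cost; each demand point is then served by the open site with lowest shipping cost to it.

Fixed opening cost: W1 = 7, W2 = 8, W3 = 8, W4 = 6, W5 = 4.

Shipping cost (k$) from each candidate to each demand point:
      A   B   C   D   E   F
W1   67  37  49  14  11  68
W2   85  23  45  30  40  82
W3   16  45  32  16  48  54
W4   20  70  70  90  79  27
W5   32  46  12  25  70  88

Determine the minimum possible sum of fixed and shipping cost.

Open {W1, W2, W4, W5}: assign each demand point to its cheapest open site.
  A→W4 20, B→W2 23, C→W5 12, D→W1 14, E→W1 11, F→W4 27
  shipping cost 107, fixed 25 → total 132.
Compare {W1, W2, W3, W4, W5}: shipping cost 103 + fixed 33 = 136.
Compare {W1, W4, W5}: shipping cost 121 + fixed 17 = 138.
Compare {W1, W3, W4, W5}: shipping cost 117 + fixed 25 = 142.
All other subsets cost ≥ 136. Minimum total cost: 132.

132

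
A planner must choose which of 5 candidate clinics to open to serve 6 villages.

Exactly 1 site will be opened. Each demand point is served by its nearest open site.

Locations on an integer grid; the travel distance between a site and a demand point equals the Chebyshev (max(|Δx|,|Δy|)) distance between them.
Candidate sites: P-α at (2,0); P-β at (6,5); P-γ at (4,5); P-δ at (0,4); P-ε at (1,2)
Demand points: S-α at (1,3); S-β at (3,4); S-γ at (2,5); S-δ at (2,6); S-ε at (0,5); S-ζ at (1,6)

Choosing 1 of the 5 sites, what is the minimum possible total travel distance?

Open {P-δ}.
  S-α→P-δ 1, S-β→P-δ 3, S-γ→P-δ 2, S-δ→P-δ 2, S-ε→P-δ 1, S-ζ→P-δ 2  ⇒ total 11.
Compare {P-γ}: total 15.
Compare {P-ε}: total 17.
No size-1 selection does better; minimum is 11.

11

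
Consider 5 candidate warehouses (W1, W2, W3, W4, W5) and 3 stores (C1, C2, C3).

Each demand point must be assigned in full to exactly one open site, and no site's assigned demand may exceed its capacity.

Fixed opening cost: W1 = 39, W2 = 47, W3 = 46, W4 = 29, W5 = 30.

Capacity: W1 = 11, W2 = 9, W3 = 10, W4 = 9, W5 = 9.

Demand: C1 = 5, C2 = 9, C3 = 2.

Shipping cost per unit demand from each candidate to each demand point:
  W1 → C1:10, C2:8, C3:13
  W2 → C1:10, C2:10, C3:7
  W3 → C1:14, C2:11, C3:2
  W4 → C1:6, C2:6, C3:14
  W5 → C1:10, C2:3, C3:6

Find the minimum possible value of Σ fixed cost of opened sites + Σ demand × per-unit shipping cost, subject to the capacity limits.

Open {W4, W5}; cheapest assignment that respects the capacities:
  W4 (cap 9, load 7): C1, C3 — cost 5×6 + 2×14 = 58
  W5 (cap 9, load 9): C2 — cost 9×3 = 27
  Shipping 85, fixed 59 → total 144.
  Any other capacity-feasible assignment to {W4, W5} ships for at least 85.
Compare {W3, W4, W5}: its best feasible assignment gives total 166.
Compare {W2, W5}: its best feasible assignment gives total 168.
Every other set of open sites that can feasibly serve all demand totals ≥ 166 even under its best assignment. Minimum: 144.

144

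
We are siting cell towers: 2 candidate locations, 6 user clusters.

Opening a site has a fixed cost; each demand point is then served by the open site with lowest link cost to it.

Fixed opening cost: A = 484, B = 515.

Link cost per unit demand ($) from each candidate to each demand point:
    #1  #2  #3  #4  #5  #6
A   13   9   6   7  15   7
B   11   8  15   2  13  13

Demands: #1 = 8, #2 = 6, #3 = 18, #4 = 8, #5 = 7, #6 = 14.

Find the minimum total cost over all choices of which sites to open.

1009

Open {A}: assign each demand point to its cheapest open site.
  #1→A 8×13=104, #2→A 6×9=54, #3→A 18×6=108, #4→A 8×7=56, #5→A 7×15=105, #6→A 14×7=98
  link cost 525, fixed 484 → total 1009.
Compare {B}: link cost 695 + fixed 515 = 1210.
Compare {A, B}: link cost 449 + fixed 999 = 1448.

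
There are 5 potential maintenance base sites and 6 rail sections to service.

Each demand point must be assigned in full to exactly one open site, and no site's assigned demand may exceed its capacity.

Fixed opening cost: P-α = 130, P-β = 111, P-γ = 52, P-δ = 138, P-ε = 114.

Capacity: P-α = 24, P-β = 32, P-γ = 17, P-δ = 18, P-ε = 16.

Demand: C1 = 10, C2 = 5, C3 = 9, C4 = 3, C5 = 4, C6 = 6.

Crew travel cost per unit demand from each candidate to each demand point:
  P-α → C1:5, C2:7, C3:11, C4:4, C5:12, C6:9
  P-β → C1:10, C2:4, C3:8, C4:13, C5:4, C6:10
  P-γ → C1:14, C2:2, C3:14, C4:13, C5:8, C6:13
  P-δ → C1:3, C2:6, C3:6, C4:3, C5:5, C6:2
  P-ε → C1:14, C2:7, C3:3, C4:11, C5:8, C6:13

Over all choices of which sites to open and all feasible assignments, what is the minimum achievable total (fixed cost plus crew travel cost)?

438

Open {P-β, P-δ}; cheapest assignment that respects the capacities:
  P-β (cap 32, load 21): C2, C3, C4, C5 — cost 5×4 + 9×8 + 3×13 + 4×4 = 147
  P-δ (cap 18, load 16): C1, C6 — cost 10×3 + 6×2 = 42
  Shipping 189, fixed 249 → total 438.
  Any other capacity-feasible assignment to {P-β, P-δ} ships for at least 189.
Compare {P-γ, P-δ, P-ε}: its best feasible assignment gives total 448.
Compare {P-α, P-ε}: its best feasible assignment gives total 454.
Every other set of open sites that can feasibly serve all demand totals ≥ 448 even under its best assignment. Minimum: 438.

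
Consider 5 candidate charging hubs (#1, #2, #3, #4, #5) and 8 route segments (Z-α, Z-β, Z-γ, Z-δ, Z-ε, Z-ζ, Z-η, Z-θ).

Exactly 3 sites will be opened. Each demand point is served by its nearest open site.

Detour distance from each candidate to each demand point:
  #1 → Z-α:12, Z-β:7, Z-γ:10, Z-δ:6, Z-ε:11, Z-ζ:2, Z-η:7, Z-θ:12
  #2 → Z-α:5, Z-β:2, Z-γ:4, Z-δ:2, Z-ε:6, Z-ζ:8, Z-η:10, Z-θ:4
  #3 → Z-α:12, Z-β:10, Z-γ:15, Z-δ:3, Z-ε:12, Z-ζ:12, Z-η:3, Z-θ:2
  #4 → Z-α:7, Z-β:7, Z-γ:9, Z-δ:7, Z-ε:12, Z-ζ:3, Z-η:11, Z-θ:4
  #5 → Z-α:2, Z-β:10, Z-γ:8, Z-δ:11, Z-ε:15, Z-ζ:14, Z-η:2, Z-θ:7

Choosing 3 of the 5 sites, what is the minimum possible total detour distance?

Open {#1, #2, #5}.
  Z-α→#5 2, Z-β→#2 2, Z-γ→#2 4, Z-δ→#2 2, Z-ε→#2 6, Z-ζ→#1 2, Z-η→#5 2, Z-θ→#2 4  ⇒ total 24.
Compare {#2, #4, #5}: total 25.
Compare {#1, #2, #3}: total 26.
No size-3 selection does better; minimum is 24.

24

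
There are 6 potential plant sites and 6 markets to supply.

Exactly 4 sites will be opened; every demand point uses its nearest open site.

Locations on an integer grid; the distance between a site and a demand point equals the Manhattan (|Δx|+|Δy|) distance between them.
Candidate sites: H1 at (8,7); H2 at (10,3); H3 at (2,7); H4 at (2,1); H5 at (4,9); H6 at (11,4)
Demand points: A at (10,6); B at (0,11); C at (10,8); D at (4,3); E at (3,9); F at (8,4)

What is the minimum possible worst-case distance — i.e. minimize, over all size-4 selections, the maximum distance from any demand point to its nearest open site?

Open {H1, H2, H3, H4}.
  Farthest demand point is B at distance 6 (to H3); all others are ≤ 6.
With {H1, H2, H3, H5} the worst case is 6.
With {H1, H2, H3, H6} the worst case is 6.
No size-4 selection achieves below 6.

6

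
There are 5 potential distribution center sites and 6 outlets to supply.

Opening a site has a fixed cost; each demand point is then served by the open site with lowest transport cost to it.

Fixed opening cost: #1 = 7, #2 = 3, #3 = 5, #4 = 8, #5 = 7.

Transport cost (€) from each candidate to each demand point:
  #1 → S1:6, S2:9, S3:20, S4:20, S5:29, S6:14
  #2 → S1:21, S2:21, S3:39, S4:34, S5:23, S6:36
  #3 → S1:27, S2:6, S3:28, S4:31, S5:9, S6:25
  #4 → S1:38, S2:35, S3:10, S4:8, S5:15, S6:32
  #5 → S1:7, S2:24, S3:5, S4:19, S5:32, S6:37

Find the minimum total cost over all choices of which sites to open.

Open {#1, #3, #4}: assign each demand point to its cheapest open site.
  S1→#1 6, S2→#3 6, S3→#4 10, S4→#4 8, S5→#3 9, S6→#1 14
  transport cost 53, fixed 20 → total 73.
Compare {#1, #3, #4, #5}: transport cost 48 + fixed 27 = 75.
Compare {#1, #2, #3, #4}: transport cost 53 + fixed 23 = 76.
Compare {#1, #4}: transport cost 62 + fixed 15 = 77.
All other subsets cost ≥ 75. Minimum total cost: 73.

73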